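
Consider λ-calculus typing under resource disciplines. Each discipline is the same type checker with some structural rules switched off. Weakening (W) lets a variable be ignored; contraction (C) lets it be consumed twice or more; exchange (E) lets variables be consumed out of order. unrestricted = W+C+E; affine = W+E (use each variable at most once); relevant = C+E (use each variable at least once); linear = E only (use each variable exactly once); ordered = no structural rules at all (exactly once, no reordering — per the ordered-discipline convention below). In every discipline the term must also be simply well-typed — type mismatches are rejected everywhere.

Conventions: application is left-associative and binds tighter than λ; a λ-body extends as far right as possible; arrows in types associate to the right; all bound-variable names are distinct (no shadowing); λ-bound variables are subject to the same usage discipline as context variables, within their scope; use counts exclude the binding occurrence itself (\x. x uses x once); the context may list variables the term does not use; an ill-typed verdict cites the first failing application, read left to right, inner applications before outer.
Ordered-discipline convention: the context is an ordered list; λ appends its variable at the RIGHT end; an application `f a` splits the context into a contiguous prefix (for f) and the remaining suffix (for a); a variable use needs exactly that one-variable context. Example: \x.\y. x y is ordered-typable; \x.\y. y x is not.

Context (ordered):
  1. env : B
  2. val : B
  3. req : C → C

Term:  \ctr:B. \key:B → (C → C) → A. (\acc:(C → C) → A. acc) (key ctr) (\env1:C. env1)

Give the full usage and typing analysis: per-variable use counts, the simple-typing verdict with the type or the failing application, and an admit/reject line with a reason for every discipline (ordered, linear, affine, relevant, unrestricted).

use counts: env: 0×, val: 0×, req: 0×, ctr [bound]: 1×, key [bound]: 1×, acc [bound]: 1×, env1 [bound]: 1×
uses in reading order: acc, key, ctr, env1
typing: well-typed — term : B → (B → (C → C) → A) → A
ordered: ✗, env, val, req never used (weakening)
linear: ✗, env, val, req never used (weakening)
affine: ✓, at most one use each (env, val, req, ctr, key, acc, env1)
relevant: ✗, env, val, req never used (weakening)
unrestricted: ✓, well-typed at B → (B → (C → C) → A) → A; no restrictions here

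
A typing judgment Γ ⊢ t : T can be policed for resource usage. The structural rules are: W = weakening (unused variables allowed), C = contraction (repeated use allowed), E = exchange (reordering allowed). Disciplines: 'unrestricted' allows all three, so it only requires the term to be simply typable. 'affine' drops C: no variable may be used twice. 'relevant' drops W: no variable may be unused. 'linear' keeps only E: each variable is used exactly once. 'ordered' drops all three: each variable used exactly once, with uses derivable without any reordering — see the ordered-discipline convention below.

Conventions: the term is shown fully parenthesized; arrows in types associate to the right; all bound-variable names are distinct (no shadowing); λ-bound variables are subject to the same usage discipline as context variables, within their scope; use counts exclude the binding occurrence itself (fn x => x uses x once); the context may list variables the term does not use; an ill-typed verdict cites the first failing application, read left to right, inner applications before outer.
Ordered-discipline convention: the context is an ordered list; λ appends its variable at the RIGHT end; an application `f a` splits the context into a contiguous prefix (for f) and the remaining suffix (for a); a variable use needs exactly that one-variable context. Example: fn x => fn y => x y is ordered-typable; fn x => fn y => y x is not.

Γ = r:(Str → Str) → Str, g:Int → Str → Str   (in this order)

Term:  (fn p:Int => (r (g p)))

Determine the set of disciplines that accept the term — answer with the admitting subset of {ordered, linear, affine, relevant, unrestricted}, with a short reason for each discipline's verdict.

accepted by: ordered, linear, affine, relevant, unrestricted
counts: r ×1; g ×1; p (λ-bound) ×1
left-to-right use order: r, g, p
typing: ✓ — Int → Str
ordered ✓ (r, g, p: once each, no exchange needed)
linear ✓ (r, g, p: one use apiece)
affine ✓ (at most one use each (r, g, p))
relevant ✓ (every one of r, g, p appears)
unrestricted ✓ (typability at Int → Str is all that's needed)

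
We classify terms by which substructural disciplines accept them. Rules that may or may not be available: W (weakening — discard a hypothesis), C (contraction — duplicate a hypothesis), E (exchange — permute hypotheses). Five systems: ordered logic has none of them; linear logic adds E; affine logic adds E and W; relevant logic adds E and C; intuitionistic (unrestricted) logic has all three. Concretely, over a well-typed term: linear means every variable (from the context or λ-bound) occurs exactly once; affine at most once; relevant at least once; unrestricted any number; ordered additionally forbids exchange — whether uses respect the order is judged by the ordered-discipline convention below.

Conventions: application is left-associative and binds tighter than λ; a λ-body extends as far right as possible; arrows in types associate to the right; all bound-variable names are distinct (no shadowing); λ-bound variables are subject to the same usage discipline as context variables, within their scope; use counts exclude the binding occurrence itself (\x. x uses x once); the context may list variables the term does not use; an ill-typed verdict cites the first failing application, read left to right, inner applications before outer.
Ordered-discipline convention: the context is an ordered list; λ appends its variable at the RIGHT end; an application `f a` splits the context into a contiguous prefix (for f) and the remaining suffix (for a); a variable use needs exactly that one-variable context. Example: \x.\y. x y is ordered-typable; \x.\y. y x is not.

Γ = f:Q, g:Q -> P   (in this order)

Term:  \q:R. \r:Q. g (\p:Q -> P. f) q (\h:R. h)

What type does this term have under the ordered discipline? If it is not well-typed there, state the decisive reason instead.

not well-typed under ordered — the type mismatch rejects it
variable uses: f=1, g=1, q (λ-bound)=1, r (λ-bound)=0, p (λ-bound)=0, h (λ-bound)=1
use order (left to right): g, f, q, h
typing: ill-typed: argument of type (Q -> P) -> Q where Q is required
summary: ordered ✗; linear ✗; affine ✗; relevant ✗; unrestricted ✗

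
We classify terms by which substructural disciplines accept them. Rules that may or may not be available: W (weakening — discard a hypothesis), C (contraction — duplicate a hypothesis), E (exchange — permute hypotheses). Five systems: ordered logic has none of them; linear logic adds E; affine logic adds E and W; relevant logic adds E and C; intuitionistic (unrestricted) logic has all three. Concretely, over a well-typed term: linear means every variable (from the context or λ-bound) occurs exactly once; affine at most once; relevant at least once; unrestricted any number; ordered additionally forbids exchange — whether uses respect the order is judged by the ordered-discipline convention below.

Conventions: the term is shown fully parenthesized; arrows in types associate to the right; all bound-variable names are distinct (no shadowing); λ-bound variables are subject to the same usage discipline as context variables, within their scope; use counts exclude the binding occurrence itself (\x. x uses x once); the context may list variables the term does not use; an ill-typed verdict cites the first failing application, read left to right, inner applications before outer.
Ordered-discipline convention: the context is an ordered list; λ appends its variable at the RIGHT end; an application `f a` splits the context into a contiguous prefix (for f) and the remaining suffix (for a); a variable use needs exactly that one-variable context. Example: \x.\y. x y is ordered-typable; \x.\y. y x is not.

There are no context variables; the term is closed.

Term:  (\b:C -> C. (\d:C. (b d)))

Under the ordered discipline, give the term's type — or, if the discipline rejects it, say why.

term : (C -> C) -> C -> C
use counts: b (bound): 1×; d (bound): 1×
left-to-right use order: b, d
typing: well-typed — term : (C -> C) -> C -> C
across the five disciplines: ordered ✓; linear ✓; affine ✓; relevant ✓; unrestricted ✓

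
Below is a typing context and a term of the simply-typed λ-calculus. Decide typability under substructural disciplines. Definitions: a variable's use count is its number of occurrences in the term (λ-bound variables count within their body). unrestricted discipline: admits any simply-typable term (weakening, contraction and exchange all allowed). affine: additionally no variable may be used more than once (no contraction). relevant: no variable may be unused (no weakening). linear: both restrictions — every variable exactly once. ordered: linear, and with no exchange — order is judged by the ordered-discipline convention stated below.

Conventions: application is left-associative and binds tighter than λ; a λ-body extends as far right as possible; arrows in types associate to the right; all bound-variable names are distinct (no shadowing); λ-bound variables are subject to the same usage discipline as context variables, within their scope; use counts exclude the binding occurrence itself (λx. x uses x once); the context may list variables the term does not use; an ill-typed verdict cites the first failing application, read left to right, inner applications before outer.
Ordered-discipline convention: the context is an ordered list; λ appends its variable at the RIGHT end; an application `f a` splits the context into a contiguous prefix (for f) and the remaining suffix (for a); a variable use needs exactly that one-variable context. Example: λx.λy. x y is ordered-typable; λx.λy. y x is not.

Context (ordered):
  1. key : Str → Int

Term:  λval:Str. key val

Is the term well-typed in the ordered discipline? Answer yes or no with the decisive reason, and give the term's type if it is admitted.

yes — key, val: once each, no exchange needed; term : Str → Int
usage: key=1; val (bound)=1
uses in reading order: key, val
typing: well-typed at Str → Int
per-discipline verdicts: ordered ✓ · linear ✓ · affine ✓ · relevant ✓ · unrestricted ✓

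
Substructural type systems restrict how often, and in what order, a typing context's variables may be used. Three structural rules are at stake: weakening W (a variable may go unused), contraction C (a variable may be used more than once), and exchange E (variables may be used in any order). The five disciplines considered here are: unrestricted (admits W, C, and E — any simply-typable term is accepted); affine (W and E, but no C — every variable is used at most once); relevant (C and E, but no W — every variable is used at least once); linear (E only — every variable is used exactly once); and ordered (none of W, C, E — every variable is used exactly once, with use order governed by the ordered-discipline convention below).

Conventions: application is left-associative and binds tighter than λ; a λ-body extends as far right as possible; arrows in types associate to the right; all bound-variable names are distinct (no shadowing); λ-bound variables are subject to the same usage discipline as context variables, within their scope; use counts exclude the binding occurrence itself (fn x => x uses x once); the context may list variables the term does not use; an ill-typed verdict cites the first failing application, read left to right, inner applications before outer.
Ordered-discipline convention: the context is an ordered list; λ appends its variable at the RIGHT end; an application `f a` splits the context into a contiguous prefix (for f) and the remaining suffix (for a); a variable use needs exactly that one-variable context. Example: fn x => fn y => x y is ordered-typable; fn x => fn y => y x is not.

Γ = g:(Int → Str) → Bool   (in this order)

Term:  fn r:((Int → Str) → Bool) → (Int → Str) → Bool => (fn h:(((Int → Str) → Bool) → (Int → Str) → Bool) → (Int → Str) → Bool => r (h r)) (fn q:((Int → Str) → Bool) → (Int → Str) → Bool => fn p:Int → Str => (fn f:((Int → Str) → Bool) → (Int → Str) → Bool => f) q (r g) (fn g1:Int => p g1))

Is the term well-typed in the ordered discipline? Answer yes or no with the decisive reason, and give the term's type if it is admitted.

no — r ×3 used more than once (contraction)
variable uses: g ×1; r (bound) ×3; h (bound) ×1; q (bound) ×1; p (bound) ×1; f (bound) ×1; g1 (bound) ×1
use order (left to right): r, h, r, f, q, r, g, p, g1
typing: well-typed at (((Int → Str) → Bool) → (Int → Str) → Bool) → (Int → Str) → Bool
summary: ordered ✗ | linear ✗ | affine ✗ | relevant ✓ | unrestricted ✓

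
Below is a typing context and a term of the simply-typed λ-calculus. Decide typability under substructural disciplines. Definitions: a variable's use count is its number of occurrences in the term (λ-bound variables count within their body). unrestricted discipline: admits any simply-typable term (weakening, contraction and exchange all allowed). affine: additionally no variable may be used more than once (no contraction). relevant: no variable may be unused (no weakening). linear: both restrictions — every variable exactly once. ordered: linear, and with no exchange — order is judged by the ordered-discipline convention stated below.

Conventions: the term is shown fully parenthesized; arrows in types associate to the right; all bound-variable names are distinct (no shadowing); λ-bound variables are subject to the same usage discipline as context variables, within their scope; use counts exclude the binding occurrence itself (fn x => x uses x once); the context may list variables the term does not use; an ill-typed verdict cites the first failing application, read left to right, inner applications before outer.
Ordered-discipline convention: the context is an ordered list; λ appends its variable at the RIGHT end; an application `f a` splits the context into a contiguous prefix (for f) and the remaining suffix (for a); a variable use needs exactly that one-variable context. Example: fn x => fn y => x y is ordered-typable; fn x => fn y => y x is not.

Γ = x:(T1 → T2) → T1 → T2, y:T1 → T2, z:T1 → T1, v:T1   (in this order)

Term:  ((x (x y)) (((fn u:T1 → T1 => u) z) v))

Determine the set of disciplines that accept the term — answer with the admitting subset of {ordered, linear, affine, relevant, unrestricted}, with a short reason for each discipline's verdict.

accepted by: relevant, unrestricted
variable uses: x ×2, y ×1, z ×1, v ×1, u [bound] ×1
use order (left to right): x, x, y, u, z, v
typing: well-typed — term : T2
ordered: ✗ — x ×2 used more than once (contraction)
linear: ✗ — x ×2 used more than once (contraction)
affine: ✗ — x ×2 used more than once (contraction)
relevant: ✓ — every one of x, y, z, v, u appears
unrestricted: ✓ — well-typed at T2; no restrictions here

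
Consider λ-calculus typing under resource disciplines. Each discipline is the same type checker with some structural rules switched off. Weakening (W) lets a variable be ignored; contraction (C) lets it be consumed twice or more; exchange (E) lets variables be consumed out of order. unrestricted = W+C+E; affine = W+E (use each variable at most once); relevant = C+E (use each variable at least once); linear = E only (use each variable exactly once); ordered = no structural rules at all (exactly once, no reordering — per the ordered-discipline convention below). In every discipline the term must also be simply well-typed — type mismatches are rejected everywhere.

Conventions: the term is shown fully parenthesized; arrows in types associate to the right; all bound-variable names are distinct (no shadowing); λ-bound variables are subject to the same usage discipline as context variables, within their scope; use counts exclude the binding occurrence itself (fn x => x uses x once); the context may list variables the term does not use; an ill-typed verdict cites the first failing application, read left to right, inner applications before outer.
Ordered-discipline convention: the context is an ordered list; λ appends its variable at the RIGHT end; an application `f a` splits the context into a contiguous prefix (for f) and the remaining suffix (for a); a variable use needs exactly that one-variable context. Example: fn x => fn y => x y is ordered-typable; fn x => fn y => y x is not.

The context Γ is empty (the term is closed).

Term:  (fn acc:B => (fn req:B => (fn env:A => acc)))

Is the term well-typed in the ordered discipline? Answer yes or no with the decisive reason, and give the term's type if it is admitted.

no — unused: req, env — weakening required
variable uses: acc [bound]=1, req [bound]=0, env [bound]=0
uses in reading order: acc
typing: ✓ — B -> B -> A -> B
across the five disciplines: ordered ✗ · linear ✗ · affine ✓ · relevant ✗ · unrestricted ✓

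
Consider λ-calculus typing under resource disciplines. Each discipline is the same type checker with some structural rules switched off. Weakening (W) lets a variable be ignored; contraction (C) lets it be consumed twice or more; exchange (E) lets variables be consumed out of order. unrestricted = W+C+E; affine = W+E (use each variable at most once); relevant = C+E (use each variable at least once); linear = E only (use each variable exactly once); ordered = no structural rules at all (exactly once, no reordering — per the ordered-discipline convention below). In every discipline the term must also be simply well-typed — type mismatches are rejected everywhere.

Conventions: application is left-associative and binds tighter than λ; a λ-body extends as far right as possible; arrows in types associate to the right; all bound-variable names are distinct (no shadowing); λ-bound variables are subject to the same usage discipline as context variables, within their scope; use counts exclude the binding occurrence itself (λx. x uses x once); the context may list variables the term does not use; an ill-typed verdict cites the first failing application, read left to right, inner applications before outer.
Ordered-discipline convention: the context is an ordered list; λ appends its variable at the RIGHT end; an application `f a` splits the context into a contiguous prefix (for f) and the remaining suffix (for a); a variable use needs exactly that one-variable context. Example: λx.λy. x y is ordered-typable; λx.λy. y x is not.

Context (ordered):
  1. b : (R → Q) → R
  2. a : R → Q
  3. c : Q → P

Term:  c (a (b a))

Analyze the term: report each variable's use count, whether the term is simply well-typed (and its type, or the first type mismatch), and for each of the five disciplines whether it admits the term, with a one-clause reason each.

use counts: b ×1, a ×2, c ×1
left-to-right use order: c, a, b, a
typing: well-typed at P
ordered: ✗ — uses contraction: a ×2
linear: ✗ — uses contraction: a ×2
affine: ✗ — uses contraction: a ×2
relevant: ✓ — none of b, a, c goes unused
unrestricted: ✓ — typability at P is all that's needed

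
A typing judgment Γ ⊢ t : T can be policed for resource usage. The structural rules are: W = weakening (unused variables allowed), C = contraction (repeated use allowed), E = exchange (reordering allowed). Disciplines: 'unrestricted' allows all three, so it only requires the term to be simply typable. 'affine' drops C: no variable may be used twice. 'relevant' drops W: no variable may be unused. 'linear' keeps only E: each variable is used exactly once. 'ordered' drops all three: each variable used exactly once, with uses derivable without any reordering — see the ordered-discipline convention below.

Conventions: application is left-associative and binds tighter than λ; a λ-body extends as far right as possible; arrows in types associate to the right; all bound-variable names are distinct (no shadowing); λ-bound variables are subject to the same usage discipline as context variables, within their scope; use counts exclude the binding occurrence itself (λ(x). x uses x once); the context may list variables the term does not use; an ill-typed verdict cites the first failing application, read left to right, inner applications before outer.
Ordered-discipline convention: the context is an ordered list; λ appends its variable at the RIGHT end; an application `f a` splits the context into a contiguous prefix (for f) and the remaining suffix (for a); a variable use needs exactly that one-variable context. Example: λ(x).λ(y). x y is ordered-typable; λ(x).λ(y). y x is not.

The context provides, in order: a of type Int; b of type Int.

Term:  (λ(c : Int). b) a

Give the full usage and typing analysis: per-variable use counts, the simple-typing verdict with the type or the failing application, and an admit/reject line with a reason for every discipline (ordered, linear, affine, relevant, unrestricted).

counts: a: 1, b: 1, c [bound]: 0
left-to-right use order: b, a
typing: well-typed at Int
ordered ✗ (c never used (weakening))
linear ✗ (c never used (weakening))
affine ✓ (no duplicate uses among a, b, c)
relevant ✗ (c never used (weakening))
unrestricted ✓ (type-checks (Int) and nothing is barred)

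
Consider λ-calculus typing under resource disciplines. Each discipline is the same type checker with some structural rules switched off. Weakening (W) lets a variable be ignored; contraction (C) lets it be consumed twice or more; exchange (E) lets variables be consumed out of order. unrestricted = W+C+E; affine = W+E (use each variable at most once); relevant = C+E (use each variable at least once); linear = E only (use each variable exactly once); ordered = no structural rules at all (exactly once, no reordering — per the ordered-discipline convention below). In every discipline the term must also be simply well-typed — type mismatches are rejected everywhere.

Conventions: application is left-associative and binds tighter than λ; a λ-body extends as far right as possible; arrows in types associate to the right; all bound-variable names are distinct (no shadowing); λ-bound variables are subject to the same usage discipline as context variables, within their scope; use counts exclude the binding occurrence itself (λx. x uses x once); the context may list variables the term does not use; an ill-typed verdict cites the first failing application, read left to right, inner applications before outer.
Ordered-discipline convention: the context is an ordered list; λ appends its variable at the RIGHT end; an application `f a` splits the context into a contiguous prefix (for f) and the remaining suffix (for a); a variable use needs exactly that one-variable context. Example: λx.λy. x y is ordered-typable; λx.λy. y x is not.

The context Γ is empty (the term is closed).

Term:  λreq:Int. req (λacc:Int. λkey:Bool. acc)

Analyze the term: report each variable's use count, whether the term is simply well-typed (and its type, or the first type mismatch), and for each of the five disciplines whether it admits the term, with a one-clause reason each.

use counts: req (λ-bound): 1×, acc (λ-bound): 1×, key (λ-bound): 0×
left-to-right use order: req, acc
typing: ill-typed: non-arrow in function slot: Int
ordered: ✗ — fails simple typing
linear: ✗ — a type mismatch blocks all five
affine: ✗ — the type mismatch rejects it
relevant: ✗ — not simply typable
unrestricted: ✗ — fails simple typing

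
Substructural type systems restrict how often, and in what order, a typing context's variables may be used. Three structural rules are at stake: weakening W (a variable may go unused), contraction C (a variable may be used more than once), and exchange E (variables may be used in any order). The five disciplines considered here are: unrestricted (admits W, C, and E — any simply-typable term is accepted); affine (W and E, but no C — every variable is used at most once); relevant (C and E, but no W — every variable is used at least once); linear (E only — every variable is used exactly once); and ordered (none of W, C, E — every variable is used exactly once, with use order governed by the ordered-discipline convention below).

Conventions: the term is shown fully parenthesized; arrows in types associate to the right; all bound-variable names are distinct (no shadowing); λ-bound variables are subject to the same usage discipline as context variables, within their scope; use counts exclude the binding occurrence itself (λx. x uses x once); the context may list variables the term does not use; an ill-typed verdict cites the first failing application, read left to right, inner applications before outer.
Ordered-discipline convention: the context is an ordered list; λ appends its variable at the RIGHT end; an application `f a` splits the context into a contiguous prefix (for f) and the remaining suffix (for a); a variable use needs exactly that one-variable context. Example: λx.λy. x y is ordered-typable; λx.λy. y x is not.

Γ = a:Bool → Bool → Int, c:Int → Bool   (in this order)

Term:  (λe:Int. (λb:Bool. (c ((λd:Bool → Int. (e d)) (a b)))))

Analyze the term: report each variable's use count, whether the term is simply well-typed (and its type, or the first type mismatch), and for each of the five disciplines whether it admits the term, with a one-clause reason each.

usage: a=1; c=1; e (bound)=1; b (bound)=1; d (bound)=1
use order (left to right): c, e, d, a, b
typing: ill-typed: non-arrow in function slot: Int
ordered: ✗, fails simple typing
linear: ✗, a type mismatch blocks all five
affine: ✗, the type mismatch rejects it
relevant: ✗, not simply typable
unrestricted: ✗, fails simple typing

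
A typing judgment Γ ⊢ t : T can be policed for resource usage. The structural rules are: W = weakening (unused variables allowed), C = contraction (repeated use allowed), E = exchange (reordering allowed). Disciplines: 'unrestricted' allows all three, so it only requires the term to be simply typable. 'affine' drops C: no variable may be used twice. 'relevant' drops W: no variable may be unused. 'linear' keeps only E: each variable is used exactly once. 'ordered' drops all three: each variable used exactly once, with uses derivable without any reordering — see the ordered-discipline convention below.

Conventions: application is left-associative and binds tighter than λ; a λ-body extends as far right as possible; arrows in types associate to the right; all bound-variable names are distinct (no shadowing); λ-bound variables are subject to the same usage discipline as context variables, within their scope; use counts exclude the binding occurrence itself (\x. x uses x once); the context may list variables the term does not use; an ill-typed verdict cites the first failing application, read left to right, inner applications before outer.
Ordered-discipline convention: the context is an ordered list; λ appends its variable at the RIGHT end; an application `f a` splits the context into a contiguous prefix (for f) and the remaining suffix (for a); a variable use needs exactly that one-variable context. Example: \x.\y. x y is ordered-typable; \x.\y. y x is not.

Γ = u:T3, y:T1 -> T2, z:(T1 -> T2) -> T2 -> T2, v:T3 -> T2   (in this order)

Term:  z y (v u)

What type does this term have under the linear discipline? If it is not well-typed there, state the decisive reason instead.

term : T2
use counts: u=1, y=1, z=1, v=1
order of uses: z, y, v, u
typing: well-typed at T2
all disciplines: ordered ✗ | linear ✓ | affine ✓ | relevant ✓ | unrestricted ✓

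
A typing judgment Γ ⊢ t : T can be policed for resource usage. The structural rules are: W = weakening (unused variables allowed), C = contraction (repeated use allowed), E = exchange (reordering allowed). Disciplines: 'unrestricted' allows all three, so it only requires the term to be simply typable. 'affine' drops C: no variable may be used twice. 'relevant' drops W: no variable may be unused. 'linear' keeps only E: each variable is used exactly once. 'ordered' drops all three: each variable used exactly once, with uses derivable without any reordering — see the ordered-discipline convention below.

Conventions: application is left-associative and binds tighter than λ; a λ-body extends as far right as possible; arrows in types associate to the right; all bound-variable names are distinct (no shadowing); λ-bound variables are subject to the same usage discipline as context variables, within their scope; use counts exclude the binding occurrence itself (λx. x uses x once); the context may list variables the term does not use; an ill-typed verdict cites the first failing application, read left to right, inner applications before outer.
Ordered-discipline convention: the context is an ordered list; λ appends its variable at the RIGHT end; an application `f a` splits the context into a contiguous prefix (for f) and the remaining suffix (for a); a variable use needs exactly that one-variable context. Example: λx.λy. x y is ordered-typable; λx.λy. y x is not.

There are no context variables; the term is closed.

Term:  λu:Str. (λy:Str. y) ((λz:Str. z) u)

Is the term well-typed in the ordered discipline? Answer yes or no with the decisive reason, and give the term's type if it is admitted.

yes — u, y, z: once each, no exchange needed; term : Str → Str
usage: u (λ-bound): 1×, y (λ-bound): 1×, z (λ-bound): 1×
order of uses: y, z, u
typing: the term checks, with type Str → Str
per-discipline verdicts: ordered ✓; linear ✓; affine ✓; relevant ✓; unrestricted ✓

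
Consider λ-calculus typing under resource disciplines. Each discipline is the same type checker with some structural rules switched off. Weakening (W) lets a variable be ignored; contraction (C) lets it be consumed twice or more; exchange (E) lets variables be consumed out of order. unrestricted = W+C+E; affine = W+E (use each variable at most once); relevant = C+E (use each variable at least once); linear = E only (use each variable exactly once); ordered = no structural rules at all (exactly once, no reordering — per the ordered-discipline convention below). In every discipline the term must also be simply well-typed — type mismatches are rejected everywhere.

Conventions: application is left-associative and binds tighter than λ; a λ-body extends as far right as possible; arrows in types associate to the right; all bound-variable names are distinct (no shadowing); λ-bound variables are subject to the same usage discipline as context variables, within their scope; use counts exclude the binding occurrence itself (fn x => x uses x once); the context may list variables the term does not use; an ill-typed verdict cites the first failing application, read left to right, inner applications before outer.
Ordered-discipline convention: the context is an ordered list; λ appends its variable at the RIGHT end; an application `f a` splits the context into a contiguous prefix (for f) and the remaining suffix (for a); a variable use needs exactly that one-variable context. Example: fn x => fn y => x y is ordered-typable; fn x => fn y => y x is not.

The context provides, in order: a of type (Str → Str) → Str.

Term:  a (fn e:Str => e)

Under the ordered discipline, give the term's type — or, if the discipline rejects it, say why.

term : Str
counts: a: 1, e [bound]: 1
uses in reading order: a, e
typing: well-typed at Str
across the five disciplines: ordered ✓; linear ✓; affine ✓; relevant ✓; unrestricted ✓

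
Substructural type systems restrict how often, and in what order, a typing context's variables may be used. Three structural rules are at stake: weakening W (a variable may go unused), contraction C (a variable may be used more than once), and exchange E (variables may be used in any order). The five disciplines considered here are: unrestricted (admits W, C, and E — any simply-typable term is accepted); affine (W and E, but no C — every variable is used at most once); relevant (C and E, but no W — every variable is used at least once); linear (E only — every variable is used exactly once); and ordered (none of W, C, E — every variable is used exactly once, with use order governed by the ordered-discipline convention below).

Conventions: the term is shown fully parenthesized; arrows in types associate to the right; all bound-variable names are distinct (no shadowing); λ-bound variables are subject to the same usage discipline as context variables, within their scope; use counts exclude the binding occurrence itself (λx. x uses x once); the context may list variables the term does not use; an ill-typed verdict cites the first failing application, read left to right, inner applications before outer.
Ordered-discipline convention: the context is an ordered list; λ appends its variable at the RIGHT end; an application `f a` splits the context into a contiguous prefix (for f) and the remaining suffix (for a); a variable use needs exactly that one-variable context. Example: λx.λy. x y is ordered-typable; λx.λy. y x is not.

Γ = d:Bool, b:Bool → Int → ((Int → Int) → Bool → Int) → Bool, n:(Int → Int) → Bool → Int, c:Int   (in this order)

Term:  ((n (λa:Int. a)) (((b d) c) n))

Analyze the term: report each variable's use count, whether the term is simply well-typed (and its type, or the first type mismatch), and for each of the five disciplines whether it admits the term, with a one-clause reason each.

variable uses: d: 1, b: 1, n: 2, c: 1, a (bound): 1
order of uses: n, a, b, d, c, n
typing: ✓ — Int
ordered: ✗ — n ×2 used more than once (contraction)
linear: ✗ — n ×2 used more than once (contraction)
affine: ✗ — n ×2 used more than once (contraction)
relevant: ✓ — none of d, b, n, c, a goes unused
unrestricted: ✓ — type-checks (Int) and nothing is barred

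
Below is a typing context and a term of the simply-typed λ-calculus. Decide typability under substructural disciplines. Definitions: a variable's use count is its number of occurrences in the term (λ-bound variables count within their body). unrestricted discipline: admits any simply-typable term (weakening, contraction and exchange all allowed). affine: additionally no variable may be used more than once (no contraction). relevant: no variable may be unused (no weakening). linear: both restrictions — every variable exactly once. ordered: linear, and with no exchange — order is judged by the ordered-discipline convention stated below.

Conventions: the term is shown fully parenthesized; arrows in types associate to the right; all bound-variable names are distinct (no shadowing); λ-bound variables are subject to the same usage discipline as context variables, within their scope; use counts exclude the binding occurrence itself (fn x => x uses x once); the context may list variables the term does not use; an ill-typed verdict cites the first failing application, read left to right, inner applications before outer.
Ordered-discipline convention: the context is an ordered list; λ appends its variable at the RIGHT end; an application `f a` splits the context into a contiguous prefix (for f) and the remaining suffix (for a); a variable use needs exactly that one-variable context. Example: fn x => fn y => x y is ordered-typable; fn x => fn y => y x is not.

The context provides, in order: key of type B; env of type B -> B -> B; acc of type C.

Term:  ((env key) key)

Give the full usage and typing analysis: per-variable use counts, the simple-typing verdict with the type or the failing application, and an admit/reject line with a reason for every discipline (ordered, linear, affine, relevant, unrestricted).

counts: key: 2; env: 1; acc: 0
use order (left to right): env, key, key
typing: the term checks, with type B
ordered ✗ (uses contraction: key ×2; acc left unused)
linear ✗ (uses contraction: key ×2; acc left unused)
affine ✗ (uses contraction: key ×2)
relevant ✗ (acc left unused)
unrestricted ✓ (simply typable at B; W, C, E all held)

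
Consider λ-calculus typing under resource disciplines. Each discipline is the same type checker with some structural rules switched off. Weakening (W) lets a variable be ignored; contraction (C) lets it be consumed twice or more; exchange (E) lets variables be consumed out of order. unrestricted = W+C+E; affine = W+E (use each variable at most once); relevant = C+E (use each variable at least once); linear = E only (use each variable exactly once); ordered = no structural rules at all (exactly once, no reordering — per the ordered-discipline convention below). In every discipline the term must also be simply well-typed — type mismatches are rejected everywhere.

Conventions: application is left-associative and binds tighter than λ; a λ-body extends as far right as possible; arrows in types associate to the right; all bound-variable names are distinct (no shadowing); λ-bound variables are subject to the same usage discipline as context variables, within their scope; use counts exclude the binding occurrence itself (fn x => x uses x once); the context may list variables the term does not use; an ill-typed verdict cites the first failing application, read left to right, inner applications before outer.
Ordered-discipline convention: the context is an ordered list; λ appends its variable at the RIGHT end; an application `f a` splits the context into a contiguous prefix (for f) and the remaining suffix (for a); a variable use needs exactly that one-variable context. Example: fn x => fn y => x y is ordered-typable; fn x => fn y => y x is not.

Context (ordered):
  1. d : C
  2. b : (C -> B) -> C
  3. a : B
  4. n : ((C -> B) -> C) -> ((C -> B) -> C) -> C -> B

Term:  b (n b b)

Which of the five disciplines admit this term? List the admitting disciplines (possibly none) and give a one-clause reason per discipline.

accepted by: unrestricted
variable uses: d ×0, b ×3, a ×0, n ×1
uses in reading order: b, n, b, b
typing: well-typed at C
ordered ✗ (repeated use of b ×3; d, a never used (weakening))
linear ✗ (repeated use of b ×3; d, a never used (weakening))
affine ✗ (repeated use of b ×3)
relevant ✗ (d, a never used (weakening))
unrestricted ✓ (well-typed at C; no restrictions here)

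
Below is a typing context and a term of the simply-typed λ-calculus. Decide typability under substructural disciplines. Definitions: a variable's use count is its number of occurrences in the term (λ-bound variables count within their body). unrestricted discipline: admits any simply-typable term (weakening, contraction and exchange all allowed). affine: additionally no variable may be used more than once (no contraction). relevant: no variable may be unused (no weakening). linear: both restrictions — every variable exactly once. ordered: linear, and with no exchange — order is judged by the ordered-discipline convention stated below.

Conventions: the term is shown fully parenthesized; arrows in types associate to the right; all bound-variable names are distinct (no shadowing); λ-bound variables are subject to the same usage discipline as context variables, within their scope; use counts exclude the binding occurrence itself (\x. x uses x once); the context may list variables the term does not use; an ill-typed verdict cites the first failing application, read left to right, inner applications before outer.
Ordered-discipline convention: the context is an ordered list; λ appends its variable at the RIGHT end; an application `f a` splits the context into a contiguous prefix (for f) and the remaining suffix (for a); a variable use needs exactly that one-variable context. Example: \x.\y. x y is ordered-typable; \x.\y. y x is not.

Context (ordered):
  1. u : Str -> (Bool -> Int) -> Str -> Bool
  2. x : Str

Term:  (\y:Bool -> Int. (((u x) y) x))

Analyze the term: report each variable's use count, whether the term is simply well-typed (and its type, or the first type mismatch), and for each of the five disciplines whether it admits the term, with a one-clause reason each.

use counts: u ×1, x ×2, y (λ-bound) ×1
uses in reading order: u, x, y, x
typing: well-typed at (Bool -> Int) -> Bool
ordered ✗ (uses contraction: x ×2)
linear ✗ (uses contraction: x ×2)
affine ✗ (uses contraction: x ×2)
relevant ✓ (every one of u, x, y appears)
unrestricted ✓ (typability at (Bool -> Int) -> Bool is all that's needed)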